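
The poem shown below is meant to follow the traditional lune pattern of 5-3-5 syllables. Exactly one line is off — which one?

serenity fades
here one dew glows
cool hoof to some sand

Line 2

Line 1: serenity (4), fades (1) → 5 ✓
Line 2: here (1), one (1), dew (1), glows (1) → 4 (expected 3)
Line 3: cool (1), hoof (1), to (1), some (1), sand (1) → 5 ✓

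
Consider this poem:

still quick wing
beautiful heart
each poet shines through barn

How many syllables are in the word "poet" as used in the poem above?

2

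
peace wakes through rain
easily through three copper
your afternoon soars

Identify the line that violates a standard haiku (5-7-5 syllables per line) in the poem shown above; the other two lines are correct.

Line 1: peace (1), wakes (1), through (1), rain (1) → 4 (expected 5)
Line 2: easily (3), through (1), three (1), copper (2) → 7 ✓
Line 3: your (1), afternoon (3), soars (1) → 5 ✓

Line 1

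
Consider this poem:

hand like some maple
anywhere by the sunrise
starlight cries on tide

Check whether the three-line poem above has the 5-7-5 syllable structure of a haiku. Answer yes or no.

Yes

Line 1: hand (1), like (1), some (1), maple (2) → 5 ✓
Line 2: anywhere (3), by (1), the (1), sunrise (2) → 7 ✓
Line 3: starlight (2), cries (1), on (1), tide (1) → 5 ✓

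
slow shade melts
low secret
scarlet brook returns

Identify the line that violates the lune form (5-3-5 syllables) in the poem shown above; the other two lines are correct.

Line 1: slow (1), shade (1), melts (1) → 3 (expected 5)
Line 2: low (1), secret (2) → 3 ✓
Line 3: scarlet (2), brook (1), returns (2) → 5 ✓

The first line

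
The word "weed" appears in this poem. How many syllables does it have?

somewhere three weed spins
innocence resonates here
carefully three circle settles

1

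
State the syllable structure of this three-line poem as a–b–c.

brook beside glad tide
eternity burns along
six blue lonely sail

5–7–5

Line 1: brook (1), beside (2), glad (1), tide (1) → 5
Line 2: eternity (4), burns (1), along (2) → 7
Line 3: six (1), blue (1), lonely (2), sail (1) → 5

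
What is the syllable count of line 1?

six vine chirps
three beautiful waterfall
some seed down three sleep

3

Line 1: "six vine chirps": 1+1+1 = 3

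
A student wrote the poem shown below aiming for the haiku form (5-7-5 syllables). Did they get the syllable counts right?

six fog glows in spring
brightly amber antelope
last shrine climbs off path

Line 1: six (1), fog (1), glows (1), in (1), spring (1) → 5 ✓
Line 2: brightly (2), amber (2), antelope (3) → 7 ✓
Line 3: last (1), shrine (1), climbs (1), off (1), path (1) → 5 ✓

Yes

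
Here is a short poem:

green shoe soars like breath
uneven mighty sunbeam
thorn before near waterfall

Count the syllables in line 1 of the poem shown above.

5

Line 1: "green shoe soars like breath": 1+1+1+1+1 = 5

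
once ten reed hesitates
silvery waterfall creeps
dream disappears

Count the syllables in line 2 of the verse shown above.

7

Line 2: "silvery waterfall creeps": 3+3+1 = 7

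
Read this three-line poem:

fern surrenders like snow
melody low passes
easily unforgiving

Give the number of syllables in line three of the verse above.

Line three: easily (3), unforgiving (4) → 7

7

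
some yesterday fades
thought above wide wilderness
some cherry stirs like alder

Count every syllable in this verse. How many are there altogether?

19

Line 1: some(1) + yesterday(3) + fades(1) = 5
Line 2: thought(1) + above(2) + wide(1) + wilderness(3) = 7
Line 3: some(1) + cherry(2) + stirs(1) + like(1) + alder(2) = 7
Total: 5 + 7 + 7 = 19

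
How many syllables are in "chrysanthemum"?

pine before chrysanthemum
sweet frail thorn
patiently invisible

"chrysanthemum" has 4 syllables.

4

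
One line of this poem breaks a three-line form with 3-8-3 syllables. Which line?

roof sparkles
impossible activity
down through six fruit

Line 1: roof(1) + sparkles(2) = 3 ✓
Line 2: impossible(4) + activity(4) = 8 ✓
Line 3: down(1) + through(1) + six(1) + fruit(1) = 4 (expected 3)

The third line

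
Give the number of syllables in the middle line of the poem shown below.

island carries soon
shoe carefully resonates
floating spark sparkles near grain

7

The middle line: shoe(1) + carefully(3) + resonates(3) = 7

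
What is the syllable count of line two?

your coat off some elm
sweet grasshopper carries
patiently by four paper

Line two: sweet (1), grasshopper (3), carries (2) → 6

6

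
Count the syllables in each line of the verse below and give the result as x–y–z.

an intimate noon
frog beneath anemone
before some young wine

5–7–5

Line 1: an (1), intimate (3), noon (1) → 5
Line 2: frog (1), beneath (2), anemone (4) → 7
Line 3: before (2), some (1), young (1), wine (1) → 5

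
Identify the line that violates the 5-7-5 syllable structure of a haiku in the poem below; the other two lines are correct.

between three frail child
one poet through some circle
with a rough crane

Line 1: "between three frail child": 2+1+1+1 = 5 ✓
Line 2: "one poet through some circle": 1+2+1+1+2 = 7 ✓
Line 3: "with a rough crane": 1+1+1+1 = 4 (expected 5)

The third line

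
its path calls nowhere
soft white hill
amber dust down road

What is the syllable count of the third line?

5

The third line: amber(2) + dust(1) + down(1) + road(1) = 5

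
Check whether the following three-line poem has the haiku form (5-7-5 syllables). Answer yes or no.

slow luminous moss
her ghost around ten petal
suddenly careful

Yes

Line 1: slow(1) + luminous(3) + moss(1) = 5 ✓
Line 2: her(1) + ghost(1) + around(2) + ten(1) + petal(2) = 7 ✓
Line 3: suddenly(3) + careful(2) = 5 ✓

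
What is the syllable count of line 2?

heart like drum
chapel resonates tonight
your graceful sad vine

Line 2: chapel (2), resonates (3), tonight (2) → 7

7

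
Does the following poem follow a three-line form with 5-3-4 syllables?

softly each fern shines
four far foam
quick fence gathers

Yes

Line 1: softly(2) + each(1) + fern(1) + shines(1) = 5 ✓
Line 2: four(1) + far(1) + foam(1) = 3 ✓
Line 3: quick(1) + fence(1) + gathers(2) = 4 ✓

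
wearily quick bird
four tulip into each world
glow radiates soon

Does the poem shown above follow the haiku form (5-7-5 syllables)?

Line 1: wearily(3) + quick(1) + bird(1) = 5 ✓
Line 2: four(1) + tulip(2) + into(2) + each(1) + world(1) = 7 ✓
Line 3: glow(1) + radiates(3) + soon(1) = 5 ✓

Yes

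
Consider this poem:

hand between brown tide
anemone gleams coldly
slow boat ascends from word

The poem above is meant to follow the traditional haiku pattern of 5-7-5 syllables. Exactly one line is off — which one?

Line 3

Line 1: hand(1) + between(2) + brown(1) + tide(1) = 5 ✓
Line 2: anemone(4) + gleams(1) + coldly(2) = 7 ✓
Line 3: slow(1) + boat(1) + ascends(2) + from(1) + word(1) = 6 (expected 5)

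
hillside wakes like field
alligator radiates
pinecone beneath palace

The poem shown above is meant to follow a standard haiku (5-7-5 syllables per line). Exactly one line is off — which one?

Line 1: hillside (2), wakes (1), like (1), field (1) → 5 ✓
Line 2: alligator (4), radiates (3) → 7 ✓
Line 3: pinecone (2), beneath (2), palace (2) → 6 (expected 5)

The third line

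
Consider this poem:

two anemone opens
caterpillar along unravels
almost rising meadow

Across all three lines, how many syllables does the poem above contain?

Line 1: "two anemone opens": 1+4+2 = 7
Line 2: "caterpillar along unravels": 4+2+3 = 9
Line 3: "almost rising meadow": 2+2+2 = 6
Total: 7 + 9 + 6 = 22

22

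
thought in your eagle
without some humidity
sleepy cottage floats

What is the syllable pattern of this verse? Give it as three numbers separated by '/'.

Line 1: thought(1) + in(1) + your(1) + eagle(2) = 5
Line 2: without(2) + some(1) + humidity(4) = 7
Line 3: sleepy(2) + cottage(2) + floats(1) = 5

5/7/5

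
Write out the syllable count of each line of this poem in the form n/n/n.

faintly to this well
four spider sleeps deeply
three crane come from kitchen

5/6/6

Line 1: faintly(2) + to(1) + this(1) + well(1) = 5
Line 2: four(1) + spider(2) + sleeps(1) + deeply(2) = 6
Line 3: three(1) + crane(1) + come(1) + from(1) + kitchen(2) = 6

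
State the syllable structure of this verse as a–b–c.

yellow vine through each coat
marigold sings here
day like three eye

Line 1: yellow (2), vine (1), through (1), each (1), coat (1) → 6
Line 2: marigold (3), sings (1), here (1) → 5
Line 3: day (1), like (1), three (1), eye (1) → 4

6–5–4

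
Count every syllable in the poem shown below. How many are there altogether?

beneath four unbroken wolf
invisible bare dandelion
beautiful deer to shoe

Line 1: beneath (2), four (1), unbroken (3), wolf (1) → 7
Line 2: invisible (4), bare (1), dandelion (4) → 9
Line 3: beautiful (3), deer (1), to (1), shoe (1) → 6
Total: 7 + 9 + 6 = 22

22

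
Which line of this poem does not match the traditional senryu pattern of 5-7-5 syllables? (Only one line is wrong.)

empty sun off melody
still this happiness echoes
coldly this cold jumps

Line 1: empty(2) + sun(1) + off(1) + melody(3) = 7 (expected 5)
Line 2: still(1) + this(1) + happiness(3) + echoes(2) = 7 ✓
Line 3: coldly(2) + this(1) + cold(1) + jumps(1) = 5 ✓

Line 1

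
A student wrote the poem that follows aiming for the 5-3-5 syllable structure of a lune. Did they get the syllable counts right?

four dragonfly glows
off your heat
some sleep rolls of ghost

Yes

Line 1: four (1), dragonfly (3), glows (1) → 5 ✓
Line 2: off (1), your (1), heat (1) → 3 ✓
Line 3: some (1), sleep (1), rolls (1), of (1), ghost (1) → 5 ✓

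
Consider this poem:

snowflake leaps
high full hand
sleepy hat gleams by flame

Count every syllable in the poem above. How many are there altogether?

Line 1: snowflake(2) + leaps(1) = 3
Line 2: high(1) + full(1) + hand(1) = 3
Line 3: sleepy(2) + hat(1) + gleams(1) + by(1) + flame(1) = 6
Total: 3 + 3 + 6 = 12

12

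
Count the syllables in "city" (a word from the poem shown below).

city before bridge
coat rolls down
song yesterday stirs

"city" has 2 syllables.

2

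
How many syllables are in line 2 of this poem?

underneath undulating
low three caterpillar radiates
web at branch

Line 2: "low three caterpillar radiates": 1+1+4+3 = 9

9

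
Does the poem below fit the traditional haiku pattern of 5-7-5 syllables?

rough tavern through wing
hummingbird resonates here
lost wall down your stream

Line 1: rough (1), tavern (2), through (1), wing (1) → 5 ✓
Line 2: hummingbird (3), resonates (3), here (1) → 7 ✓
Line 3: lost (1), wall (1), down (1), your (1), stream (1) → 5 ✓

Yes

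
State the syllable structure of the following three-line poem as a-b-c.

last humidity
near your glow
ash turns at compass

Line 1: last(1) + humidity(4) = 5
Line 2: near(1) + your(1) + glow(1) = 3
Line 3: ash(1) + turns(1) + at(1) + compass(2) = 5

5-3-5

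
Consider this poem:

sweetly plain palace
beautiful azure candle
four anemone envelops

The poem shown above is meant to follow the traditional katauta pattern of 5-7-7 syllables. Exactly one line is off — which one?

Line 3

Line 1: "sweetly plain palace": 2+1+2 = 5 ✓
Line 2: "beautiful azure candle": 3+2+2 = 7 ✓
Line 3: "four anemone envelops": 1+4+3 = 8 (expected 7)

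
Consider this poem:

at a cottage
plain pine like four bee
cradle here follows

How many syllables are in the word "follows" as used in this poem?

2

"follows" has 2 syllables.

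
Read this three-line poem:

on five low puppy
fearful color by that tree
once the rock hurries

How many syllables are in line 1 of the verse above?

5

Line 1: "on five low puppy": 1+1+1+2 = 5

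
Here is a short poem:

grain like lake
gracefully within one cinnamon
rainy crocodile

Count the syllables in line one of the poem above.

Line one: grain(1) + like(1) + lake(1) = 3

3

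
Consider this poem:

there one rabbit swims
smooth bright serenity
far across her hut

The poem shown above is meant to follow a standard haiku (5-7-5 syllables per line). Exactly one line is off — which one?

Line 2

Line 1: there (1), one (1), rabbit (2), swims (1) → 5 ✓
Line 2: smooth (1), bright (1), serenity (4) → 6 (expected 7)
Line 3: far (1), across (2), her (1), hut (1) → 5 ✓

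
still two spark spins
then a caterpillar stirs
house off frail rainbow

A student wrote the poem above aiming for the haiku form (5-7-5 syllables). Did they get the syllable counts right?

No

Line 1: still (1), two (1), spark (1), spins (1) → 4 (expected 5)
Line 2: then (1), a (1), caterpillar (4), stirs (1) → 7 ✓
Line 3: house (1), off (1), frail (1), rainbow (2) → 5 ✓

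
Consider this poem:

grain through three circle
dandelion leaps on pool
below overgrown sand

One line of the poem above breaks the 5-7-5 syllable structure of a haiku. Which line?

The third line

Line 1: grain (1), through (1), three (1), circle (2) → 5 ✓
Line 2: dandelion (4), leaps (1), on (1), pool (1) → 7 ✓
Line 3: below (2), overgrown (3), sand (1) → 6 (expected 5)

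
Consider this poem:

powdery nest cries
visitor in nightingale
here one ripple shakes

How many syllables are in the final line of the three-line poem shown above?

5

The final line: here (1), one (1), ripple (2), shakes (1) → 5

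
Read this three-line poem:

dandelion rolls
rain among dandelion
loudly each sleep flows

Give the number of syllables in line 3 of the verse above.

Line 3: loudly(2) + each(1) + sleep(1) + flows(1) = 5

5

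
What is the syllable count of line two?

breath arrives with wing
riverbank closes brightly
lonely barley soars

Line two: riverbank (3), closes (2), brightly (2) → 7

7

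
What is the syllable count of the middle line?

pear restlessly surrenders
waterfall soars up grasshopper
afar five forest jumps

8

The middle line: waterfall(3) + soars(1) + up(1) + grasshopper(3) = 8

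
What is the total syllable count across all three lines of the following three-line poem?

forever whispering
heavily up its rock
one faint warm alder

Line 1: "forever whispering": 3+3 = 6
Line 2: "heavily up its rock": 3+1+1+1 = 6
Line 3: "one faint warm alder": 1+1+1+2 = 5
Total: 6 + 6 + 5 = 17

17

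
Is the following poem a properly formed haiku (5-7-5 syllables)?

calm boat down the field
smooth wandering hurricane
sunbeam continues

Line 1: calm(1) + boat(1) + down(1) + the(1) + field(1) = 5 ✓
Line 2: smooth(1) + wandering(3) + hurricane(3) = 7 ✓
Line 3: sunbeam(2) + continues(3) = 5 ✓

Yes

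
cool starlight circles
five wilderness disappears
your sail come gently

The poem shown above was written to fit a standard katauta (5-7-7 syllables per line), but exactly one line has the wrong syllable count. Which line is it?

Line 1: cool(1) + starlight(2) + circles(2) = 5 ✓
Line 2: five(1) + wilderness(3) + disappears(3) = 7 ✓
Line 3: your(1) + sail(1) + come(1) + gently(2) = 5 (expected 7)

Line 3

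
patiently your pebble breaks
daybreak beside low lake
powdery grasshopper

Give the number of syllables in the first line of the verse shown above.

The first line: patiently (3), your (1), pebble (2), breaks (1) → 7

7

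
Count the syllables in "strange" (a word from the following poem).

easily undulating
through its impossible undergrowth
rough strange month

"strange" has 1 syllable.

1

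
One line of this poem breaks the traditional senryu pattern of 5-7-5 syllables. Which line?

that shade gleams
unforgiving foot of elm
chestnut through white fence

Line 1: that(1) + shade(1) + gleams(1) = 3 (expected 5)
Line 2: unforgiving(4) + foot(1) + of(1) + elm(1) = 7 ✓
Line 3: chestnut(2) + through(1) + white(1) + fence(1) = 5 ✓

Line 1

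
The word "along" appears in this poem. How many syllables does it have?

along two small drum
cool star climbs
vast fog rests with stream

2

"along" has 2 syllables.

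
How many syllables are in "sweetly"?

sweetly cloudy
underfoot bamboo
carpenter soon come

2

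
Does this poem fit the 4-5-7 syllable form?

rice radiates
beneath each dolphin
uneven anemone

Line 1: "rice radiates": 1+3 = 4 ✓
Line 2: "beneath each dolphin": 2+1+2 = 5 ✓
Line 3: "uneven anemone": 3+4 = 7 ✓

Yes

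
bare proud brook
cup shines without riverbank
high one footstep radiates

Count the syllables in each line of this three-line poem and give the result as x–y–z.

3–7–7

Line 1: bare (1), proud (1), brook (1) → 3
Line 2: cup (1), shines (1), without (2), riverbank (3) → 7
Line 3: high (1), one (1), footstep (2), radiates (3) → 7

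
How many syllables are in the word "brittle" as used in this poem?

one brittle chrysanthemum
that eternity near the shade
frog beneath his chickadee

2

"brittle" has 2 syllables.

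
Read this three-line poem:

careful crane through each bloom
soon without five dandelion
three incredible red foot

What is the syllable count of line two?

Line two: "soon without five dandelion": 1+2+1+4 = 8

8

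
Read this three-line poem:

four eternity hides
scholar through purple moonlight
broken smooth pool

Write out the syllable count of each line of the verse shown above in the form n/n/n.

6/7/4

Line 1: "four eternity hides": 1+4+1 = 6
Line 2: "scholar through purple moonlight": 2+1+2+2 = 7
Line 3: "broken smooth pool": 2+1+1 = 4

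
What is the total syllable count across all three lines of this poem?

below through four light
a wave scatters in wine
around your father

Line 1: below (2), through (1), four (1), light (1) → 5
Line 2: a (1), wave (1), scatters (2), in (1), wine (1) → 6
Line 3: around (2), your (1), father (2) → 5
Total: 5 + 6 + 5 = 16

16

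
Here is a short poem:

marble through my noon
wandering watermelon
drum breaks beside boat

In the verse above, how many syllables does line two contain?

7

Line two: "wandering watermelon": 3+4 = 7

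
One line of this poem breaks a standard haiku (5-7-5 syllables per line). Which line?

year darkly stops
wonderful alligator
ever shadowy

Line 1: year(1) + darkly(2) + stops(1) = 4 (expected 5)
Line 2: wonderful(3) + alligator(4) = 7 ✓
Line 3: ever(2) + shadowy(3) = 5 ✓

Line 1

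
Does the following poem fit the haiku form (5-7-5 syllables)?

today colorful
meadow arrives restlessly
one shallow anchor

Yes

Line 1: today (2), colorful (3) → 5 ✓
Line 2: meadow (2), arrives (2), restlessly (3) → 7 ✓
Line 3: one (1), shallow (2), anchor (2) → 5 ✓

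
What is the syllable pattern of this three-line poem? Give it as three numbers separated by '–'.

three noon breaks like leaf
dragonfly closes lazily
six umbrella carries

Line 1: three (1), noon (1), breaks (1), like (1), leaf (1) → 5
Line 2: dragonfly (3), closes (2), lazily (3) → 8
Line 3: six (1), umbrella (3), carries (2) → 6

5–8–6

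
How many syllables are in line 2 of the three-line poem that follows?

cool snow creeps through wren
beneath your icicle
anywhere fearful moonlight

6

Line 2: beneath(2) + your(1) + icicle(3) = 6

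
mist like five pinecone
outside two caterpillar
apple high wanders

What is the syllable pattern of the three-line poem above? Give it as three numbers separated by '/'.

5/7/5

Line 1: mist (1), like (1), five (1), pinecone (2) → 5
Line 2: outside (2), two (1), caterpillar (4) → 7
Line 3: apple (2), high (1), wanders (2) → 5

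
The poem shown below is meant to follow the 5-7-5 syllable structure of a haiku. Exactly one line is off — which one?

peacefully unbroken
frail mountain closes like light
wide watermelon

Line 1

Line 1: peacefully (3), unbroken (3) → 6 (expected 5)
Line 2: frail (1), mountain (2), closes (2), like (1), light (1) → 7 ✓
Line 3: wide (1), watermelon (4) → 5 ✓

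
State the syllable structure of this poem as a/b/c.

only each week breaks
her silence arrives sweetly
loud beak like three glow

Line 1: only(2) + each(1) + week(1) + breaks(1) = 5
Line 2: her(1) + silence(2) + arrives(2) + sweetly(2) = 7
Line 3: loud(1) + beak(1) + like(1) + three(1) + glow(1) = 5

5/7/5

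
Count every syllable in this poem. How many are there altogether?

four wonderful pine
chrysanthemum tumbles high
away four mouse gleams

Line 1: four(1) + wonderful(3) + pine(1) = 5
Line 2: chrysanthemum(4) + tumbles(2) + high(1) = 7
Line 3: away(2) + four(1) + mouse(1) + gleams(1) = 5
Total: 5 + 7 + 5 = 17

17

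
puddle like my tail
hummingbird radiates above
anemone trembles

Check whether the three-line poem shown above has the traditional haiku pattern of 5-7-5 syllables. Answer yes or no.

No

Line 1: puddle(2) + like(1) + my(1) + tail(1) = 5 ✓
Line 2: hummingbird(3) + radiates(3) + above(2) = 8 (expected 7)
Line 3: anemone(4) + trembles(2) = 6 (expected 5)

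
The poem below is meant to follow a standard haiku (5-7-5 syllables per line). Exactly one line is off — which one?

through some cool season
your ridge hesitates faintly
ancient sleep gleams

The third line

Line 1: through (1), some (1), cool (1), season (2) → 5 ✓
Line 2: your (1), ridge (1), hesitates (3), faintly (2) → 7 ✓
Line 3: ancient (2), sleep (1), gleams (1) → 4 (expected 5)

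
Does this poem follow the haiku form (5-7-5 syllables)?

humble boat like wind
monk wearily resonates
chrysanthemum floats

Yes

Line 1: "humble boat like wind": 2+1+1+1 = 5 ✓
Line 2: "monk wearily resonates": 1+3+3 = 7 ✓
Line 3: "chrysanthemum floats": 4+1 = 5 ✓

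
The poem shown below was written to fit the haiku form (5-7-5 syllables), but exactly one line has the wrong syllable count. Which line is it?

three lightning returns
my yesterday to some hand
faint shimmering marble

Line 1: "three lightning returns": 1+2+2 = 5 ✓
Line 2: "my yesterday to some hand": 1+3+1+1+1 = 7 ✓
Line 3: "faint shimmering marble": 1+3+2 = 6 (expected 5)

The third line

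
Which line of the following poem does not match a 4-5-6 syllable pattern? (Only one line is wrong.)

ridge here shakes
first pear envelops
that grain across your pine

The first line

Line 1: ridge (1), here (1), shakes (1) → 3 (expected 4)
Line 2: first (1), pear (1), envelops (3) → 5 ✓
Line 3: that (1), grain (1), across (2), your (1), pine (1) → 6 ✓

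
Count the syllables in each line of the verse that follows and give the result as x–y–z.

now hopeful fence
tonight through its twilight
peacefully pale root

4–6–5

Line 1: "now hopeful fence": 1+2+1 = 4
Line 2: "tonight through its twilight": 2+1+1+2 = 6
Line 3: "peacefully pale root": 3+1+1 = 5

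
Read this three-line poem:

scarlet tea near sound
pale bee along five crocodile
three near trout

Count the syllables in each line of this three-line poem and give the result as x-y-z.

Line 1: scarlet(2) + tea(1) + near(1) + sound(1) = 5
Line 2: pale(1) + bee(1) + along(2) + five(1) + crocodile(3) = 8
Line 3: three(1) + near(1) + trout(1) = 3

5-8-3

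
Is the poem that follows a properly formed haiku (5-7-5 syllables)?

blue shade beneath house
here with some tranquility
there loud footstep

No

Line 1: blue(1) + shade(1) + beneath(2) + house(1) = 5 ✓
Line 2: here(1) + with(1) + some(1) + tranquility(4) = 7 ✓
Line 3: there(1) + loud(1) + footstep(2) = 4 (expected 5)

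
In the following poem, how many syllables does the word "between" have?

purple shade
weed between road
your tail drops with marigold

2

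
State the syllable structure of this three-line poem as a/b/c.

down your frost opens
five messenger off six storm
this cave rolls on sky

Line 1: "down your frost opens": 1+1+1+2 = 5
Line 2: "five messenger off six storm": 1+3+1+1+1 = 7
Line 3: "this cave rolls on sky": 1+1+1+1+1 = 5

5/7/5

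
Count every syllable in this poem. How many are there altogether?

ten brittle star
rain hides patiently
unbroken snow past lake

Line 1: ten(1) + brittle(2) + star(1) = 4
Line 2: rain(1) + hides(1) + patiently(3) = 5
Line 3: unbroken(3) + snow(1) + past(1) + lake(1) = 6
Total: 4 + 5 + 6 = 15

15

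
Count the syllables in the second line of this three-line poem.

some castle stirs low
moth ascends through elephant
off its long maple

7

The second line: moth (1), ascends (2), through (1), elephant (3) → 7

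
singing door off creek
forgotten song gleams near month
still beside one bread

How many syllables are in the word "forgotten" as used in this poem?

3

"forgotten" has 3 syllables.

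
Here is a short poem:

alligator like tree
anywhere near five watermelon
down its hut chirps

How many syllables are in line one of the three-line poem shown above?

Line one: alligator(4) + like(1) + tree(1) = 6

6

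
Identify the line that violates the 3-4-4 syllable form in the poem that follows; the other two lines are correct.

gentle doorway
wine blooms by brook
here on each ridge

Line 1

Line 1: gentle(2) + doorway(2) = 4 (expected 3)
Line 2: wine(1) + blooms(1) + by(1) + brook(1) = 4 ✓
Line 3: here(1) + on(1) + each(1) + ridge(1) = 4 ✓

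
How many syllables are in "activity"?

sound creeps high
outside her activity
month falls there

4

"activity" has 4 syllables.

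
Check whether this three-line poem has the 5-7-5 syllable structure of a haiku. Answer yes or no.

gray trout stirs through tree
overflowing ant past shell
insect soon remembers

Line 1: gray (1), trout (1), stirs (1), through (1), tree (1) → 5 ✓
Line 2: overflowing (4), ant (1), past (1), shell (1) → 7 ✓
Line 3: insect (2), soon (1), remembers (3) → 6 (expected 5)

No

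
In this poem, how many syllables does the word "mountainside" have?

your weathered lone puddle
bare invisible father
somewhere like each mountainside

3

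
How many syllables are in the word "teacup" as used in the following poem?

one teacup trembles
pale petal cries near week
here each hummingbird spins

2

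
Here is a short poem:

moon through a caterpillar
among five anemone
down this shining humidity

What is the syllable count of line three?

Line three: down (1), this (1), shining (2), humidity (4) → 8

8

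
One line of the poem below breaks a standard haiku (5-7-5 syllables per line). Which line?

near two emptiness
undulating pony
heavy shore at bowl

Line 1: near(1) + two(1) + emptiness(3) = 5 ✓
Line 2: undulating(4) + pony(2) = 6 (expected 7)
Line 3: heavy(2) + shore(1) + at(1) + bowl(1) = 5 ✓

Line 2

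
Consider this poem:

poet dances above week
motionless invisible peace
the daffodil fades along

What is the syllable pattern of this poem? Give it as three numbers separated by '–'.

7–8–7

Line 1: "poet dances above week": 2+2+2+1 = 7
Line 2: "motionless invisible peace": 3+4+1 = 8
Line 3: "the daffodil fades along": 1+3+1+2 = 7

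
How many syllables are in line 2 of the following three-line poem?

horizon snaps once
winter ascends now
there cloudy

Line 2: winter (2), ascends (2), now (1) → 5

5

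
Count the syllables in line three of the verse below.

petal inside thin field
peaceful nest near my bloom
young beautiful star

5

Line three: young (1), beautiful (3), star (1) → 5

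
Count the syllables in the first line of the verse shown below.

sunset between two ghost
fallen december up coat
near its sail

6

The first line: sunset (2), between (2), two (1), ghost (1) → 6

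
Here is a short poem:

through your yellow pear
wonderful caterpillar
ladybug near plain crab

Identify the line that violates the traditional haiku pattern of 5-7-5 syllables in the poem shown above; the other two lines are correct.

The third line

Line 1: through (1), your (1), yellow (2), pear (1) → 5 ✓
Line 2: wonderful (3), caterpillar (4) → 7 ✓
Line 3: ladybug (3), near (1), plain (1), crab (1) → 6 (expected 5)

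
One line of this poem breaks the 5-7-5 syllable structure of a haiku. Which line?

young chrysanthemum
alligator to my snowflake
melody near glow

The second line

Line 1: "young chrysanthemum": 1+4 = 5 ✓
Line 2: "alligator to my snowflake": 4+1+1+2 = 8 (expected 7)
Line 3: "melody near glow": 3+1+1 = 5 ✓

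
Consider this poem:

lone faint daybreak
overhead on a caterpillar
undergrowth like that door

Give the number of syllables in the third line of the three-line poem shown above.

The third line: undergrowth (3), like (1), that (1), door (1) → 6

6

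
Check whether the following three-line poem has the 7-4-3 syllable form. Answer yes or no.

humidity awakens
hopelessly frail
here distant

Yes

Line 1: humidity(4) + awakens(3) = 7 ✓
Line 2: hopelessly(3) + frail(1) = 4 ✓
Line 3: here(1) + distant(2) = 3 ✓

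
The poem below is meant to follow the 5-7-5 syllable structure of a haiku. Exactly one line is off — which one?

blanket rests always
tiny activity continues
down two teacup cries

Line 1: blanket(2) + rests(1) + always(2) = 5 ✓
Line 2: tiny(2) + activity(4) + continues(3) = 9 (expected 7)
Line 3: down(1) + two(1) + teacup(2) + cries(1) = 5 ✓

Line 2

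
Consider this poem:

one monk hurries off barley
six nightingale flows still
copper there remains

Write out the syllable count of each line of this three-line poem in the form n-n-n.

Line 1: one(1) + monk(1) + hurries(2) + off(1) + barley(2) = 7
Line 2: six(1) + nightingale(3) + flows(1) + still(1) = 6
Line 3: copper(2) + there(1) + remains(2) = 5

7-6-5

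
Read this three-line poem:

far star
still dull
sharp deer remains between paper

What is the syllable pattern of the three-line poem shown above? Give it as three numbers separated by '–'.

2–2–8

Line 1: far(1) + star(1) = 2
Line 2: still(1) + dull(1) = 2
Line 3: sharp(1) + deer(1) + remains(2) + between(2) + paper(2) = 8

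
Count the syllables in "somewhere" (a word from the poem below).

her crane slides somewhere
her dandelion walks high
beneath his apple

2

"somewhere" has 2 syllables.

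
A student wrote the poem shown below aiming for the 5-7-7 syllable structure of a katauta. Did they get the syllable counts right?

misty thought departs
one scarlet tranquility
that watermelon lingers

Yes

Line 1: misty(2) + thought(1) + departs(2) = 5 ✓
Line 2: one(1) + scarlet(2) + tranquility(4) = 7 ✓
Line 3: that(1) + watermelon(4) + lingers(2) = 7 ✓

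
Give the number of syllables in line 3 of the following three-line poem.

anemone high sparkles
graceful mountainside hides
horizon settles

5

Line 3: "horizon settles": 3+2 = 5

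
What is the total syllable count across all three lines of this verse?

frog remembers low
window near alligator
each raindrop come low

Line 1: frog (1), remembers (3), low (1) → 5
Line 2: window (2), near (1), alligator (4) → 7
Line 3: each (1), raindrop (2), come (1), low (1) → 5
Total: 5 + 7 + 5 = 17

17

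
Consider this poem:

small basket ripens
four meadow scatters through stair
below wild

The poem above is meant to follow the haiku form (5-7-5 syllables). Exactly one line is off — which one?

Line 1: "small basket ripens": 1+2+2 = 5 ✓
Line 2: "four meadow scatters through stair": 1+2+2+1+1 = 7 ✓
Line 3: "below wild": 2+1 = 3 (expected 5)

Line 3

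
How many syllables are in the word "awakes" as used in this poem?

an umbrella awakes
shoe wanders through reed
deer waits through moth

2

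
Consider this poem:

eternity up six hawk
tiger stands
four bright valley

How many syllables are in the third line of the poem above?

The third line: four (1), bright (1), valley (2) → 4

4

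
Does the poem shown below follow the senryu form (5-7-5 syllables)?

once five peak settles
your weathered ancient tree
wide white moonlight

Line 1: once(1) + five(1) + peak(1) + settles(2) = 5 ✓
Line 2: your(1) + weathered(2) + ancient(2) + tree(1) = 6 (expected 7)
Line 3: wide(1) + white(1) + moonlight(2) = 4 (expected 5)

No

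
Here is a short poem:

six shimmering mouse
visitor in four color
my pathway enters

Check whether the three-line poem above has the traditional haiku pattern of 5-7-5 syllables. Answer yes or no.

Yes

Line 1: "six shimmering mouse": 1+3+1 = 5 ✓
Line 2: "visitor in four color": 3+1+1+2 = 7 ✓
Line 3: "my pathway enters": 1+2+2 = 5 ✓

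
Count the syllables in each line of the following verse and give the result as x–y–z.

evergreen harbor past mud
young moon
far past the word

7–2–4

Line 1: evergreen (3), harbor (2), past (1), mud (1) → 7
Line 2: young (1), moon (1) → 2
Line 3: far (1), past (1), the (1), word (1) → 4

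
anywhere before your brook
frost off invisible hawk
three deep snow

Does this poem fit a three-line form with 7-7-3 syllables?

Yes

Line 1: anywhere(3) + before(2) + your(1) + brook(1) = 7 ✓
Line 2: frost(1) + off(1) + invisible(4) + hawk(1) = 7 ✓
Line 3: three(1) + deep(1) + snow(1) = 3 ✓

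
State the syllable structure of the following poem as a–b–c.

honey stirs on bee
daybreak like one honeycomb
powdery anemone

Line 1: honey (2), stirs (1), on (1), bee (1) → 5
Line 2: daybreak (2), like (1), one (1), honeycomb (3) → 7
Line 3: powdery (3), anemone (4) → 7

5–7–7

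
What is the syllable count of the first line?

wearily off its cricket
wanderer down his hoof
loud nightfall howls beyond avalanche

The first line: wearily(3) + off(1) + its(1) + cricket(2) = 7

7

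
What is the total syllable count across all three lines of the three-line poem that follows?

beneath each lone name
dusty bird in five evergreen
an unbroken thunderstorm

Line 1: "beneath each lone name": 2+1+1+1 = 5
Line 2: "dusty bird in five evergreen": 2+1+1+1+3 = 8
Line 3: "an unbroken thunderstorm": 1+3+3 = 7
Total: 5 + 8 + 7 = 20

20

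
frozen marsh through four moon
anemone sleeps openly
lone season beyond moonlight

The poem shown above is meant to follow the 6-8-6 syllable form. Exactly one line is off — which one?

Line 3

Line 1: frozen (2), marsh (1), through (1), four (1), moon (1) → 6 ✓
Line 2: anemone (4), sleeps (1), openly (3) → 8 ✓
Line 3: lone (1), season (2), beyond (2), moonlight (2) → 7 (expected 6)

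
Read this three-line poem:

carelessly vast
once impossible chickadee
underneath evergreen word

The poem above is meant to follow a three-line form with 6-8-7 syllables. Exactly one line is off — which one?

The first line

Line 1: "carelessly vast": 3+1 = 4 (expected 6)
Line 2: "once impossible chickadee": 1+4+3 = 8 ✓
Line 3: "underneath evergreen word": 3+3+1 = 7 ✓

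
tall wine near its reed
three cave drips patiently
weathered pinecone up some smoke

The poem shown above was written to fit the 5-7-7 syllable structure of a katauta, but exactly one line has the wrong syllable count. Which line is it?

Line 2

Line 1: tall(1) + wine(1) + near(1) + its(1) + reed(1) = 5 ✓
Line 2: three(1) + cave(1) + drips(1) + patiently(3) = 6 (expected 7)
Line 3: weathered(2) + pinecone(2) + up(1) + some(1) + smoke(1) = 7 ✓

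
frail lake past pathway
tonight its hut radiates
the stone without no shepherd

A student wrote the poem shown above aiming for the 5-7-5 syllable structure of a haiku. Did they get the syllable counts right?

No

Line 1: "frail lake past pathway": 1+1+1+2 = 5 ✓
Line 2: "tonight its hut radiates": 2+1+1+3 = 7 ✓
Line 3: "the stone without no shepherd": 1+1+2+1+2 = 7 (expected 5)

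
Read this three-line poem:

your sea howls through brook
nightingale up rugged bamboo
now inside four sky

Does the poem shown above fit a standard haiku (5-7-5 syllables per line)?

Line 1: "your sea howls through brook": 1+1+1+1+1 = 5 ✓
Line 2: "nightingale up rugged bamboo": 3+1+2+2 = 8 (expected 7)
Line 3: "now inside four sky": 1+2+1+1 = 5 ✓

No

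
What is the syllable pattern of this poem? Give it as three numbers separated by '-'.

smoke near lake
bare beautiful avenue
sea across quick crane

Line 1: smoke (1), near (1), lake (1) → 3
Line 2: bare (1), beautiful (3), avenue (3) → 7
Line 3: sea (1), across (2), quick (1), crane (1) → 5

3-7-5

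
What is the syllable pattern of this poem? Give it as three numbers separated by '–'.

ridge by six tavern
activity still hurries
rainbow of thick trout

Line 1: "ridge by six tavern": 1+1+1+2 = 5
Line 2: "activity still hurries": 4+1+2 = 7
Line 3: "rainbow of thick trout": 2+1+1+1 = 5

5–7–5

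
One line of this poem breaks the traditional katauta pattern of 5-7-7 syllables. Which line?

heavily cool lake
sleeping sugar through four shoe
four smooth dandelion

The third line

Line 1: "heavily cool lake": 3+1+1 = 5 ✓
Line 2: "sleeping sugar through four shoe": 2+2+1+1+1 = 7 ✓
Line 3: "four smooth dandelion": 1+1+4 = 6 (expected 7)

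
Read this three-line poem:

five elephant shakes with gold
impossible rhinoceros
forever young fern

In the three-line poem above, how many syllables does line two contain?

8

Line two: impossible(4) + rhinoceros(4) = 8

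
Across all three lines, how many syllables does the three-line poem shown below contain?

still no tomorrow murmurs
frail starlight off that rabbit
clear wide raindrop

Line 1: still(1) + no(1) + tomorrow(3) + murmurs(2) = 7
Line 2: frail(1) + starlight(2) + off(1) + that(1) + rabbit(2) = 7
Line 3: clear(1) + wide(1) + raindrop(2) = 4
Total: 7 + 7 + 4 = 18

18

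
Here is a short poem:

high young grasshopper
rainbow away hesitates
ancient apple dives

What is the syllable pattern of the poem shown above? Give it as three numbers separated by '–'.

Line 1: high(1) + young(1) + grasshopper(3) = 5
Line 2: rainbow(2) + away(2) + hesitates(3) = 7
Line 3: ancient(2) + apple(2) + dives(1) = 5

5–7–5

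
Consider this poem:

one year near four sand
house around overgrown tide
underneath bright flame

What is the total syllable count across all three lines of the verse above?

17

Line 1: one(1) + year(1) + near(1) + four(1) + sand(1) = 5
Line 2: house(1) + around(2) + overgrown(3) + tide(1) = 7
Line 3: underneath(3) + bright(1) + flame(1) = 5
Total: 5 + 7 + 5 = 17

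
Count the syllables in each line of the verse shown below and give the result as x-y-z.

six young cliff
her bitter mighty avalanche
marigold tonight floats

3-8-6

Line 1: six(1) + young(1) + cliff(1) = 3
Line 2: her(1) + bitter(2) + mighty(2) + avalanche(3) = 8
Line 3: marigold(3) + tonight(2) + floats(1) = 6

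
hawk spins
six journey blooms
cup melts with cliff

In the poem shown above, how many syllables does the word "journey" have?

2

"journey" has 2 syllables.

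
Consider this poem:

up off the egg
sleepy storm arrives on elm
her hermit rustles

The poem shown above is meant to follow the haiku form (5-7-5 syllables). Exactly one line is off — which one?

Line 1

Line 1: up (1), off (1), the (1), egg (1) → 4 (expected 5)
Line 2: sleepy (2), storm (1), arrives (2), on (1), elm (1) → 7 ✓
Line 3: her (1), hermit (2), rustles (2) → 5 ✓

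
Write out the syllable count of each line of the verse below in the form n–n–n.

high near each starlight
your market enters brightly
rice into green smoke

Line 1: "high near each starlight": 1+1+1+2 = 5
Line 2: "your market enters brightly": 1+2+2+2 = 7
Line 3: "rice into green smoke": 1+2+1+1 = 5

5–7–5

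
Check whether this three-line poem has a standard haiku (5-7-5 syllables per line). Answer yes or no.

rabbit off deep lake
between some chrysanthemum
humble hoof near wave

Line 1: rabbit(2) + off(1) + deep(1) + lake(1) = 5 ✓
Line 2: between(2) + some(1) + chrysanthemum(4) = 7 ✓
Line 3: humble(2) + hoof(1) + near(1) + wave(1) = 5 ✓

Yes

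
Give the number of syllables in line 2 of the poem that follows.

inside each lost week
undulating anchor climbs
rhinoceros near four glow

7

Line 2: "undulating anchor climbs": 4+2+1 = 7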